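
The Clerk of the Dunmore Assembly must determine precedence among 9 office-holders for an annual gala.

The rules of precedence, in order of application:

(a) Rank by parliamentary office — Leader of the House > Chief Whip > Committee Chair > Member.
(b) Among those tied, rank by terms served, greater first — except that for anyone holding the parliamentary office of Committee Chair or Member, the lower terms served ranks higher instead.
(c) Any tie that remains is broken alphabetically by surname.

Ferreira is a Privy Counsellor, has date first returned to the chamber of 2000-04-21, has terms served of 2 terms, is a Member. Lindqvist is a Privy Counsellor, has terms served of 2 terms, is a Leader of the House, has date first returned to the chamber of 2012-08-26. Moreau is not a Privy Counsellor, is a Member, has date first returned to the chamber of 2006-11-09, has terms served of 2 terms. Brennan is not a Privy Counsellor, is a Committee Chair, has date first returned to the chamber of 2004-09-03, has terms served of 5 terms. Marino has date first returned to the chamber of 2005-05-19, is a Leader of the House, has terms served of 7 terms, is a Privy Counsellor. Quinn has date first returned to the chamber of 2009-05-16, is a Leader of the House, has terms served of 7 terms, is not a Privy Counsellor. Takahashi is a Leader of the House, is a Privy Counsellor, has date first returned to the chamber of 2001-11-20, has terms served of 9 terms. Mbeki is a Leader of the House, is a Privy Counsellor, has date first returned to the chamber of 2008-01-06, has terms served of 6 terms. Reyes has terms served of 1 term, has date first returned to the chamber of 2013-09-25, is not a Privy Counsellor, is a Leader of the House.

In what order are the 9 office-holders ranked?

Takahashi, Marino, Quinn, Mbeki, Lindqvist, Reyes, Brennan, Ferreira, Moreau

By parliamentary office: Takahashi, Marino, Quinn, Mbeki, Lindqvist and Reyes (Leader of the House); then Brennan (Committee Chair); then Ferreira and Moreau (Member).
Among Takahashi, Marino, Quinn, Mbeki, Lindqvist and Reyes, by terms served (higher first): Takahashi (9 terms) before Marino and Quinn (7 terms) before Mbeki (6 terms) before Lindqvist (2 terms) before Reyes (1 term).
Among Marino and Quinn, alphabetically by surname: Marino before Quinn.
Ferreira and Moreau both have terms served 2 terms, so the next rule applies.
Among Ferreira and Moreau, alphabetically by surname: Ferreira before Moreau.
Full order: Takahashi, Marino, Quinn, Mbeki, Lindqvist, Reyes, Brennan, Ferreira, Moreau.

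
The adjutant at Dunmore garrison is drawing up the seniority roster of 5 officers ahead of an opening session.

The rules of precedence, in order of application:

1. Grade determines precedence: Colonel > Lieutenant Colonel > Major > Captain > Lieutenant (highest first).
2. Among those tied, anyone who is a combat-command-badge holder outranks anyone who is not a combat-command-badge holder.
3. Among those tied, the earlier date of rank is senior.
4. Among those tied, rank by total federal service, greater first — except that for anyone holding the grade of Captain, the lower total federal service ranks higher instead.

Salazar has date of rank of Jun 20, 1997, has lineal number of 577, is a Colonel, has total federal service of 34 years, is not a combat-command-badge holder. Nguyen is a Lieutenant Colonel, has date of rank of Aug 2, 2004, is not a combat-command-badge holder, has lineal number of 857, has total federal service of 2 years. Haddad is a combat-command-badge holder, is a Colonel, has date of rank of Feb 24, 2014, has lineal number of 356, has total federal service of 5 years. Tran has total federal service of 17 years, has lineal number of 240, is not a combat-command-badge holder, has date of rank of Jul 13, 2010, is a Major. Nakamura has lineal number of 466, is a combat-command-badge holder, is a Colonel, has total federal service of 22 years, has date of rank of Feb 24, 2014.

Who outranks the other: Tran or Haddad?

Haddad

By grade: Nakamura, Haddad and Salazar (Colonel); then Nguyen (Lieutenant Colonel); then Tran (Major).
Among Nakamura, Haddad and Salazar, a combat-command-badge holder before not a combat-command-badge holder: Nakamura and Haddad (a combat-command-badge holder) before Salazar (not a combat-command-badge holder).
Nakamura and Haddad both have date of rank Feb 24, 2014, so the next rule applies.
Among Nakamura and Haddad, by total federal service (higher first): Nakamura (22 years) before Haddad (5 years).
So Haddad takes precedence.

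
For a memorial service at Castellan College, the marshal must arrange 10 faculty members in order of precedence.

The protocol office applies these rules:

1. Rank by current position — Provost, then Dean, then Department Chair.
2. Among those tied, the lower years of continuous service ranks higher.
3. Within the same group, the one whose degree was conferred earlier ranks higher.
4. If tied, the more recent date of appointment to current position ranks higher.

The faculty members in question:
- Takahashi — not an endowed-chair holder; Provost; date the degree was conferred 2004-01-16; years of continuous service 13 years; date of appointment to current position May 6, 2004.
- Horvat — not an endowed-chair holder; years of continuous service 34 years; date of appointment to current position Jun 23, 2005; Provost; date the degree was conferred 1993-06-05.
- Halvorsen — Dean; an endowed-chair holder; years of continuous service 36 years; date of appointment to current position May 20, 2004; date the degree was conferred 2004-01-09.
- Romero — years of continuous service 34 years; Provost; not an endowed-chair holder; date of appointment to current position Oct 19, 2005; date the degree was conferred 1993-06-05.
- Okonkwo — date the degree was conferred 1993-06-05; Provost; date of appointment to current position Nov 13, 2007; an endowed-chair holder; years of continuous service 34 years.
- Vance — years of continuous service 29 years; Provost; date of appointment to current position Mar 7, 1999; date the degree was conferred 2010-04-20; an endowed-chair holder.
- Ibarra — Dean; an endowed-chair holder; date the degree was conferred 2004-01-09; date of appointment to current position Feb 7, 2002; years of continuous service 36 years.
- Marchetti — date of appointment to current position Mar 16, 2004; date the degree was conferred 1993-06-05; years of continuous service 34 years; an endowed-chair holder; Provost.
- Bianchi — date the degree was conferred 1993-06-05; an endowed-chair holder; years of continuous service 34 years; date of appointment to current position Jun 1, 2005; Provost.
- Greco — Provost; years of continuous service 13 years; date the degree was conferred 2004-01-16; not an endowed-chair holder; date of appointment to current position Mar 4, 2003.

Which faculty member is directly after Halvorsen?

Ibarra

By current position: Takahashi, Greco, Vance, Okonkwo, Romero, Horvat, Bianchi and Marchetti (Provost); then Halvorsen and Ibarra (Dean).
Among Takahashi, Greco, Vance, Okonkwo, Romero, Horvat, Bianchi and Marchetti, by years of continuous service (lower first): Takahashi and Greco (13 years) before Vance (29 years) before Okonkwo, Romero, Horvat, Bianchi and Marchetti (34 years).
Takahashi and Greco both have date the degree was conferred 2004-01-16, so the next rule applies.
Among Takahashi and Greco, by date of appointment to current position (later first): Takahashi (May 6, 2004) before Greco (Mar 4, 2003).
Okonkwo, Romero, Horvat, Bianchi and Marchetti all have date the degree was conferred 1993-06-05, so the next rule applies.
Among Okonkwo, Romero, Horvat, Bianchi and Marchetti, by date of appointment to current position (later first): Okonkwo (Nov 13, 2007) before Romero (Oct 19, 2005) before Horvat (Jun 23, 2005) before Bianchi (Jun 1, 2005) before Marchetti (Mar 16, 2004).
Halvorsen and Ibarra both have years of continuous service 36 years, so the next rule applies.
Halvorsen and Ibarra both have date the degree was conferred 2004-01-09, so the next rule applies.
Among Halvorsen and Ibarra, by date of appointment to current position (later first): Halvorsen (May 20, 2004) before Ibarra (Feb 7, 2002).
Order: Takahashi, Greco, Vance, Okonkwo, Romero, Horvat, Bianchi, Marchetti, Halvorsen, Ibarra.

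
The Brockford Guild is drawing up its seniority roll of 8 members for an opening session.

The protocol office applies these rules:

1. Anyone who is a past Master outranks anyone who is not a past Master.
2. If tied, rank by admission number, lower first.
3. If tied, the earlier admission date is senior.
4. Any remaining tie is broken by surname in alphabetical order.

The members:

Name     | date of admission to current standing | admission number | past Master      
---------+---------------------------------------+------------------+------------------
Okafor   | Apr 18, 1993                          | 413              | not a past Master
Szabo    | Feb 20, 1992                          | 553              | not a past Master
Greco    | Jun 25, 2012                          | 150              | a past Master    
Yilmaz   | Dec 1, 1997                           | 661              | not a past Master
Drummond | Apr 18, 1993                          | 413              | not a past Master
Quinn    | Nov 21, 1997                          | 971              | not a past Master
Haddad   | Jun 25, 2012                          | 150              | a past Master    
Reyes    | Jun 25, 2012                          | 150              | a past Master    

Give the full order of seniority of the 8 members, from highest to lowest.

By the first rule: Greco, Haddad and Reyes (each a past Master); then Drummond, Okafor, Szabo, Yilmaz and Quinn (each not a past Master).
Greco, Haddad and Reyes all have admission number 150, so the next rule applies.
Greco, Haddad and Reyes all have date of admission to current standing Jun 25, 2012, so the next rule applies.
Among Greco, Haddad and Reyes, alphabetically by surname: Greco before Haddad before Reyes.
Among Drummond, Okafor, Szabo, Yilmaz and Quinn, by admission number (lower first): Drummond and Okafor (413) before Szabo (553) before Yilmaz (661) before Quinn (971).
Drummond and Okafor both have date of admission to current standing Apr 18, 1993, so the next rule applies.
Among Drummond and Okafor, alphabetically by surname: Drummond before Okafor.
Full order: Greco, Haddad, Reyes, Drummond, Okafor, Szabo, Yilmaz, Quinn.

Greco, Haddad, Reyes, Drummond, Okafor, Szabo, Yilmaz, Quinn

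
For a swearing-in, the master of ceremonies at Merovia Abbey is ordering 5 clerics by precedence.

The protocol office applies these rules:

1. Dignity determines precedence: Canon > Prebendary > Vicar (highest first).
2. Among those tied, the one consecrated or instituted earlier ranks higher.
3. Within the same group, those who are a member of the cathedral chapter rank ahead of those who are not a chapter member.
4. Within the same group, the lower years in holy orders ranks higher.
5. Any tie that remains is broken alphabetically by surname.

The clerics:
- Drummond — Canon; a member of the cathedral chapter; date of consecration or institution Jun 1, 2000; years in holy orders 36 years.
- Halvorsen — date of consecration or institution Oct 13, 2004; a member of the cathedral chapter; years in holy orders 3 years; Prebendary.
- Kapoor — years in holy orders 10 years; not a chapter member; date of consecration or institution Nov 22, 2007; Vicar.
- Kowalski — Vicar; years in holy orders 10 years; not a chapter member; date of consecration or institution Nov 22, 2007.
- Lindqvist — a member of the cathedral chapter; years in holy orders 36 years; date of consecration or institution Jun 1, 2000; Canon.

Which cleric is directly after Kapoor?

Kowalski

By dignity: Drummond and Lindqvist (Canon); then Halvorsen (Prebendary); then Kapoor and Kowalski (Vicar).
Drummond and Lindqvist both have date of consecration or institution Jun 1, 2000, so the next rule applies.
Drummond and Lindqvist are each a member of the cathedral chapter, so the next rule applies.
Drummond and Lindqvist both have years in holy orders 36 years, so the next rule applies.
Among Drummond and Lindqvist, alphabetically by surname: Drummond before Lindqvist.
Kapoor and Kowalski both have date of consecration or institution Nov 22, 2007, so the next rule applies.
Kapoor and Kowalski are each not a chapter member, so the next rule applies.
Kapoor and Kowalski both have years in holy orders 10 years, so the next rule applies.
Among Kapoor and Kowalski, alphabetically by surname: Kapoor before Kowalski.
Order: Drummond, Lindqvist, Halvorsen, Kapoor, Kowalski.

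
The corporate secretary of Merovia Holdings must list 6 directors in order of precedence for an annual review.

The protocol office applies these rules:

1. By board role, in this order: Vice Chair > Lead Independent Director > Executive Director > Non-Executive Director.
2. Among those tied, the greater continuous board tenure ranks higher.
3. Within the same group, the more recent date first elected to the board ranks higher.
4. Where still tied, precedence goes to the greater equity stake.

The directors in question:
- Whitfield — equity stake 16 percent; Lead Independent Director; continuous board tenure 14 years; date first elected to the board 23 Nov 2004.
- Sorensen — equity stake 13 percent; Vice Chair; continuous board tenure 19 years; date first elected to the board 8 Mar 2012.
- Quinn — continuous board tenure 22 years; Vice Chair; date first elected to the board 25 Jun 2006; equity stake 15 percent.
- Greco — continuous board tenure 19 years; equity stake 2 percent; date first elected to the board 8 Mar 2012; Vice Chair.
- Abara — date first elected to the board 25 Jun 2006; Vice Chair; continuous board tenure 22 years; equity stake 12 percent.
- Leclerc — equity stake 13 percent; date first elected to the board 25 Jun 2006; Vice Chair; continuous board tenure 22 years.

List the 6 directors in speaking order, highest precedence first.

Quinn, Leclerc, Abara, Sorensen, Greco, Whitfield

By board role: Quinn, Leclerc, Abara, Sorensen and Greco (Vice Chair); then Whitfield (Lead Independent Director).
Among Quinn, Leclerc, Abara, Sorensen and Greco, by continuous board tenure (higher first): Quinn, Leclerc and Abara (22 years) before Sorensen and Greco (19 years).
Quinn, Leclerc and Abara all have date first elected to the board 25 Jun 2006, so the next rule applies.
Among Quinn, Leclerc and Abara, by equity stake (higher first): Quinn (15 percent) before Leclerc (13 percent) before Abara (12 percent).
Sorensen and Greco both have date first elected to the board 8 Mar 2012, so the next rule applies.
Among Sorensen and Greco, by equity stake (higher first): Sorensen (13 percent) before Greco (2 percent).
Full order: Quinn, Leclerc, Abara, Sorensen, Greco, Whitfield.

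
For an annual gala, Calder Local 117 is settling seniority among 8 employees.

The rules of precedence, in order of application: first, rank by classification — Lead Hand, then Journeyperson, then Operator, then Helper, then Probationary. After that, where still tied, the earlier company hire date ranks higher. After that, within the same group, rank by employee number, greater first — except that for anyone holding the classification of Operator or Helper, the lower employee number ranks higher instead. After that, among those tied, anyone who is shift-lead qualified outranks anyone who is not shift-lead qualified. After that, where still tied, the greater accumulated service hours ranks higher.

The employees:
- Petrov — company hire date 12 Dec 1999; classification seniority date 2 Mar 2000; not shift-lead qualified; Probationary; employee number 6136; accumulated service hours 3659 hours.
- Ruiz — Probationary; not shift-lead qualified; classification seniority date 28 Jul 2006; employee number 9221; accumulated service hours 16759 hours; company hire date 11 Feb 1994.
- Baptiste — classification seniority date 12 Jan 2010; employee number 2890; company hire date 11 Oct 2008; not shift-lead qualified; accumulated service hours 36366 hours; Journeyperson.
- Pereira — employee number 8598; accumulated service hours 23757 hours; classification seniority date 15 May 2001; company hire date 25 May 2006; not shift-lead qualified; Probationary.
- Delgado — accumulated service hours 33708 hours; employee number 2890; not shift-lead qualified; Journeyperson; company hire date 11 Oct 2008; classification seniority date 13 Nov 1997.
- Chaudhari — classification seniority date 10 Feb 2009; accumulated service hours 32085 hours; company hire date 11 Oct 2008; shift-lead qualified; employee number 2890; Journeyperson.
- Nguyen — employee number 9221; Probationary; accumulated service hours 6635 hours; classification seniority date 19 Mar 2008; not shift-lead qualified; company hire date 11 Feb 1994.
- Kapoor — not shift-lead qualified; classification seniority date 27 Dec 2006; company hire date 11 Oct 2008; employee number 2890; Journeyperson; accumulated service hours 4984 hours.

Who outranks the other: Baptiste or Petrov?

By classification: Chaudhari, Baptiste, Delgado and Kapoor (Journeyperson); then Ruiz, Nguyen, Petrov and Pereira (Probationary).
Chaudhari, Baptiste, Delgado and Kapoor all have company hire date 11 Oct 2008, so the next rule applies.
Chaudhari, Baptiste, Delgado and Kapoor all have employee number 2890, so the next rule applies.
Among Chaudhari, Baptiste, Delgado and Kapoor, shift-lead qualified before not shift-lead qualified: Chaudhari (shift-lead qualified) before Baptiste, Delgado and Kapoor (not shift-lead qualified).
Among Baptiste, Delgado and Kapoor, by accumulated service hours (higher first): Baptiste (36366 hours) before Delgado (33708 hours) before Kapoor (4984 hours).
Among Ruiz, Nguyen, Petrov and Pereira, by company hire date (earlier first): Ruiz and Nguyen (11 Feb 1994) before Petrov (12 Dec 1999) before Pereira (25 May 2006).
Ruiz and Nguyen both have employee number 9221, so the next rule applies.
Ruiz and Nguyen are each not shift-lead qualified, so the next rule applies.
Among Ruiz and Nguyen, by accumulated service hours (higher first): Ruiz (16759 hours) before Nguyen (6635 hours).
So Baptiste takes precedence.

Baptiste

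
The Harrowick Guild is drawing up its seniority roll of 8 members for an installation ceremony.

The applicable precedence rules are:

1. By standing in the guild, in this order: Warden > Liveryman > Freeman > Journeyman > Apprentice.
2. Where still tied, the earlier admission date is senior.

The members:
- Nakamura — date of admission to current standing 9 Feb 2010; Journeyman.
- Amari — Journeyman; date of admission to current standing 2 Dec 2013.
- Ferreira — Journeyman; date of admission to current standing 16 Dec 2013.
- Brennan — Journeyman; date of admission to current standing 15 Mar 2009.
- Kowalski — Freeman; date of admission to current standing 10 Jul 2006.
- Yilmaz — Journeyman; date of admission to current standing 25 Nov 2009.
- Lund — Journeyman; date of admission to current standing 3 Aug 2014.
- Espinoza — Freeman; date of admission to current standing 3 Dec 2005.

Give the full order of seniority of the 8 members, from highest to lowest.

Espinoza, Kowalski, Brennan, Yilmaz, Nakamura, Amari, Ferreira, Lund

By standing in the guild: Espinoza and Kowalski (Freeman); then Brennan, Yilmaz, Nakamura, Amari, Ferreira and Lund (Journeyman).
Among Espinoza and Kowalski, by date of admission to current standing (earlier first): Espinoza (3 Dec 2005) before Kowalski (10 Jul 2006).
Among Brennan, Yilmaz, Nakamura, Amari, Ferreira and Lund, by date of admission to current standing (earlier first): Brennan (15 Mar 2009) before Yilmaz (25 Nov 2009) before Nakamura (9 Feb 2010) before Amari (2 Dec 2013) before Ferreira (16 Dec 2013) before Lund (3 Aug 2014).
Full order: Espinoza, Kowalski, Brennan, Yilmaz, Nakamura, Amari, Ferreira, Lund.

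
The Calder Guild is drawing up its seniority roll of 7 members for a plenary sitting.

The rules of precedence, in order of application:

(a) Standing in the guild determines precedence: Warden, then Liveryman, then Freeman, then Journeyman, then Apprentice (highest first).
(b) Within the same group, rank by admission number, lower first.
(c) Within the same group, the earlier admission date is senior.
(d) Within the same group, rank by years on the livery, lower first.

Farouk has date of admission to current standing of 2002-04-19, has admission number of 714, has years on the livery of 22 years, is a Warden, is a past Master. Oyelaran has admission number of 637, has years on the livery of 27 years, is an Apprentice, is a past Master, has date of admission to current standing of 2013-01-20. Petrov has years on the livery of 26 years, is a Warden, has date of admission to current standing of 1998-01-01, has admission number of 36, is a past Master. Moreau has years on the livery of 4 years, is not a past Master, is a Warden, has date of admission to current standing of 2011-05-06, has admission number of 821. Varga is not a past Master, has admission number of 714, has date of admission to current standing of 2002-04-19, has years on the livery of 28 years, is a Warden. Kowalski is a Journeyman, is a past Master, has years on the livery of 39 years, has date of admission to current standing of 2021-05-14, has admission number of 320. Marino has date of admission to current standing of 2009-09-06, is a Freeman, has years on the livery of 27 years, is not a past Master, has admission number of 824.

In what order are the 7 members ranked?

By standing in the guild: Petrov, Farouk, Varga and Moreau (Warden); then Marino (Freeman); then Kowalski (Journeyman); then Oyelaran (Apprentice).
Among Petrov, Farouk, Varga and Moreau, by admission number (lower first): Petrov (36) before Farouk and Varga (714) before Moreau (821).
Farouk and Varga both have date of admission to current standing 2002-04-19, so the next rule applies.
Among Farouk and Varga, by years on the livery (lower first): Farouk (22 years) before Varga (28 years).
Full order: Petrov, Farouk, Varga, Moreau, Marino, Kowalski, Oyelaran.

Petrov, Farouk, Varga, Moreau, Marino, Kowalski, Oyelaran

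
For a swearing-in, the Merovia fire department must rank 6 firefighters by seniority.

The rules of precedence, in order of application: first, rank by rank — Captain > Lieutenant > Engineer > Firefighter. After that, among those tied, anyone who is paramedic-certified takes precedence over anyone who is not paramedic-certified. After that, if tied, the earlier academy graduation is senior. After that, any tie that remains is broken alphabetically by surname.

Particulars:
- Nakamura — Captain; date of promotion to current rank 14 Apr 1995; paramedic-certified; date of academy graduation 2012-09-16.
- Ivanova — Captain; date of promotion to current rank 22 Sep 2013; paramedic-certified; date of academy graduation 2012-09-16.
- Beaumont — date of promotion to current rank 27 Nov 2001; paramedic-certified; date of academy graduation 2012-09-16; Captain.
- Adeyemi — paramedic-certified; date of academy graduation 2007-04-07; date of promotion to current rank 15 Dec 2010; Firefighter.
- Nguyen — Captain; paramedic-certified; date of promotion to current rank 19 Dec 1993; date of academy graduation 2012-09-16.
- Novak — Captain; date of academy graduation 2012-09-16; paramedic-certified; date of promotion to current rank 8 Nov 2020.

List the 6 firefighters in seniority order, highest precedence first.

By rank: Beaumont, Ivanova, Nakamura, Nguyen and Novak (Captain); then Adeyemi (Firefighter).
Beaumont, Ivanova, Nakamura, Nguyen and Novak are each paramedic-certified, so the next rule applies.
Beaumont, Ivanova, Nakamura, Nguyen and Novak all have date of academy graduation 2012-09-16, so the next rule applies.
Among Beaumont, Ivanova, Nakamura, Nguyen and Novak, alphabetically by surname: Beaumont before Ivanova before Nakamura before Nguyen before Novak.
Full order: Beaumont, Ivanova, Nakamura, Nguyen, Novak, Adeyemi.

Beaumont, Ivanova, Nakamura, Nguyen, Novak, Adeyemi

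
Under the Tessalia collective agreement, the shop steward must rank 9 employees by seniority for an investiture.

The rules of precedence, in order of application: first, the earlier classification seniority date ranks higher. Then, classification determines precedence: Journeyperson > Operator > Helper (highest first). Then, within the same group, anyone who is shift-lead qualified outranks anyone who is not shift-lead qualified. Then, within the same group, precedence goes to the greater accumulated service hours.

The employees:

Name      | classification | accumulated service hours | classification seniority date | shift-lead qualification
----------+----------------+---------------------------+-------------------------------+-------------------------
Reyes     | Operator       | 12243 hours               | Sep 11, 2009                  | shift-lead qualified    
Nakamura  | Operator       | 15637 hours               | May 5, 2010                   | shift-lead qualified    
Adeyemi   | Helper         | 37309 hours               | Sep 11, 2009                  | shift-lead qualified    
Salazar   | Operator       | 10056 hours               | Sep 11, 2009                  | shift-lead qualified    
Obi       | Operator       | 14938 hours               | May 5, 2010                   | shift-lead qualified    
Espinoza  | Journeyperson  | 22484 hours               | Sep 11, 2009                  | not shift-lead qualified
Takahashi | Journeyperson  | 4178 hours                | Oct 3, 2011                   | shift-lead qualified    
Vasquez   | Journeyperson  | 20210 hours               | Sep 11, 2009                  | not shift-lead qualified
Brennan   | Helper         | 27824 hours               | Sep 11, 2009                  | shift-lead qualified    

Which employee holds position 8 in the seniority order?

By classification seniority date (earlier first): Espinoza, Vasquez, Reyes, Salazar, Adeyemi and Brennan (each Sep 11, 2009); then Nakamura and Obi (both May 5, 2010); then Takahashi (Oct 3, 2011).
Among Espinoza, Vasquez, Reyes, Salazar, Adeyemi and Brennan, by classification: Espinoza and Vasquez (Journeyperson) before Reyes and Salazar (Operator) before Adeyemi and Brennan (Helper).
Espinoza and Vasquez are each not shift-lead qualified, so the next rule applies.
Among Espinoza and Vasquez, by accumulated service hours (higher first): Espinoza (22484 hours) before Vasquez (20210 hours).
Reyes and Salazar are each shift-lead qualified, so the next rule applies.
Among Reyes and Salazar, by accumulated service hours (higher first): Reyes (12243 hours) before Salazar (10056 hours).
Adeyemi and Brennan are each shift-lead qualified, so the next rule applies.
Among Adeyemi and Brennan, by accumulated service hours (higher first): Adeyemi (37309 hours) before Brennan (27824 hours).
Nakamura and Obi are each Operator, so the next rule applies.
Nakamura and Obi are each shift-lead qualified, so the next rule applies.
Among Nakamura and Obi, by accumulated service hours (higher first): Nakamura (15637 hours) before Obi (14938 hours).
Order: Espinoza, Vasquez, Reyes, Salazar, Adeyemi, Brennan, Nakamura, Obi, Takahashi.

Obi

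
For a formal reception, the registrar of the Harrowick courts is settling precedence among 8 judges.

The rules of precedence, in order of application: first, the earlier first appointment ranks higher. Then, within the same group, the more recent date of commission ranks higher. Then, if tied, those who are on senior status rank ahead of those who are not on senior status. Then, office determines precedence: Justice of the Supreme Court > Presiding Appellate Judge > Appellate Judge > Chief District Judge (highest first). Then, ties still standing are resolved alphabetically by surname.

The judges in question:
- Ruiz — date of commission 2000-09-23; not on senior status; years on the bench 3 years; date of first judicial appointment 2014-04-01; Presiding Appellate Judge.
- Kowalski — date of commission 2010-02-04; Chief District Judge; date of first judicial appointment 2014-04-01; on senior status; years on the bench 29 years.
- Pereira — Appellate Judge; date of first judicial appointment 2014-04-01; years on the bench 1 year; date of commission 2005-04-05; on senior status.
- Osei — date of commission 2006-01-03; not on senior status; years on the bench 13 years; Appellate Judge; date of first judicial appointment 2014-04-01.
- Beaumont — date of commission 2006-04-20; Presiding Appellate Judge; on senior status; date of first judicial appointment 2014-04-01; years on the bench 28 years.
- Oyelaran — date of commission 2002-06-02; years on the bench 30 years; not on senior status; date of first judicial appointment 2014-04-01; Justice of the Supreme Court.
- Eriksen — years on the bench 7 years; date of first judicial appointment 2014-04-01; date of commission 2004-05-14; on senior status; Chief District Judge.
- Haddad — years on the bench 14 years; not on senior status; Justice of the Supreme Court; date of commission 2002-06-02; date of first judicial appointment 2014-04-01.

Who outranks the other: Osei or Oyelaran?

Osei

By date of first judicial appointment (earlier first): Kowalski, Beaumont, Osei, Pereira, Eriksen, Haddad, Oyelaran and Ruiz (each 2014-04-01).
Among Kowalski, Beaumont, Osei, Pereira, Eriksen, Haddad, Oyelaran and Ruiz, by date of commission (later first): Kowalski (2010-02-04) before Beaumont (2006-04-20) before Osei (2006-01-03) before Pereira (2005-04-05) before Eriksen (2004-05-14) before Haddad and Oyelaran (2002-06-02) before Ruiz (2000-09-23).
Haddad and Oyelaran are each not on senior status, so the next rule applies.
Haddad and Oyelaran are each Justice of the Supreme Court, so the next rule applies.
Among Haddad and Oyelaran, alphabetically by surname: Haddad before Oyelaran.
So Osei takes precedence.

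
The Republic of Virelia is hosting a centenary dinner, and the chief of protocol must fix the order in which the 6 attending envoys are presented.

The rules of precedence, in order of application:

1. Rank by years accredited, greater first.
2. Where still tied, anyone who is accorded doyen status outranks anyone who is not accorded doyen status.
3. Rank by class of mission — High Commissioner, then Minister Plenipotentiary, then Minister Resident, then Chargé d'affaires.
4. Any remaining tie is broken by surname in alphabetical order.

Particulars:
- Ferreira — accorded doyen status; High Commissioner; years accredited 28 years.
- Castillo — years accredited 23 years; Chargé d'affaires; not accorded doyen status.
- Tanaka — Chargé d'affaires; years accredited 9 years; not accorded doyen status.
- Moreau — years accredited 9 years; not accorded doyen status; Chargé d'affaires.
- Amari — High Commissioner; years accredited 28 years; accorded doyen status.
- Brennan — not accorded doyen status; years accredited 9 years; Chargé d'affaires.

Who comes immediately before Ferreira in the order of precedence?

By years accredited (higher first): Amari and Ferreira (both 28 years); then Castillo (23 years); then Brennan, Moreau and Tanaka (each 9 years).
Amari and Ferreira are each accorded doyen status, so the next rule applies.
Amari and Ferreira are each High Commissioner, so the next rule applies.
Among Amari and Ferreira, alphabetically by surname: Amari before Ferreira.
Brennan, Moreau and Tanaka are each not accorded doyen status, so the next rule applies.
Brennan, Moreau and Tanaka are each Chargé d'affaires, so the next rule applies.
Among Brennan, Moreau and Tanaka, alphabetically by surname: Brennan before Moreau before Tanaka.
Order: Amari, Ferreira, Castillo, Brennan, Moreau, Tanaka.

Amari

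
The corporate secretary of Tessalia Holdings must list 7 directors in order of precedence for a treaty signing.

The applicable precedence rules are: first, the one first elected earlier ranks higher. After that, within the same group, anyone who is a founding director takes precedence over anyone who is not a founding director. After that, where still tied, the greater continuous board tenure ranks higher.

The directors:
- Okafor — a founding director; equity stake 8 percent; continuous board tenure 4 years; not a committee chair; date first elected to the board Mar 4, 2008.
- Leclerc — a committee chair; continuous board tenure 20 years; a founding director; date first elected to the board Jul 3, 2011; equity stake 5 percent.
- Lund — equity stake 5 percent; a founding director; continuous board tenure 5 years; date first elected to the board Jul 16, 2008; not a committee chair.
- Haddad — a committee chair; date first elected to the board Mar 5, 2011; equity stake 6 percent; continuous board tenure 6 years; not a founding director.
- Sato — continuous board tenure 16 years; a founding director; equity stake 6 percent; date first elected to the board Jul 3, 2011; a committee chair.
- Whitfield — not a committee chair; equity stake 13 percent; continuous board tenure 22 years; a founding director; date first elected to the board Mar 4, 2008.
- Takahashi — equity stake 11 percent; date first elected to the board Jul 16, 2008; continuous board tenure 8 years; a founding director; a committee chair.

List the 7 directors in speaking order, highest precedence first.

By date first elected to the board (earlier first): Whitfield and Okafor (both Mar 4, 2008); then Takahashi and Lund (both Jul 16, 2008); then Haddad (Mar 5, 2011); then Leclerc and Sato (both Jul 3, 2011).
Whitfield and Okafor are each a founding director, so the next rule applies.
Among Whitfield and Okafor, by continuous board tenure (higher first): Whitfield (22 years) before Okafor (4 years).
Takahashi and Lund are each a founding director, so the next rule applies.
Among Takahashi and Lund, by continuous board tenure (higher first): Takahashi (8 years) before Lund (5 years).
Leclerc and Sato are each a founding director, so the next rule applies.
Among Leclerc and Sato, by continuous board tenure (higher first): Leclerc (20 years) before Sato (16 years).
Full order: Whitfield, Okafor, Takahashi, Lund, Haddad, Leclerc, Sato.

Whitfield, Okafor, Takahashi, Lund, Haddad, Leclerc, Sato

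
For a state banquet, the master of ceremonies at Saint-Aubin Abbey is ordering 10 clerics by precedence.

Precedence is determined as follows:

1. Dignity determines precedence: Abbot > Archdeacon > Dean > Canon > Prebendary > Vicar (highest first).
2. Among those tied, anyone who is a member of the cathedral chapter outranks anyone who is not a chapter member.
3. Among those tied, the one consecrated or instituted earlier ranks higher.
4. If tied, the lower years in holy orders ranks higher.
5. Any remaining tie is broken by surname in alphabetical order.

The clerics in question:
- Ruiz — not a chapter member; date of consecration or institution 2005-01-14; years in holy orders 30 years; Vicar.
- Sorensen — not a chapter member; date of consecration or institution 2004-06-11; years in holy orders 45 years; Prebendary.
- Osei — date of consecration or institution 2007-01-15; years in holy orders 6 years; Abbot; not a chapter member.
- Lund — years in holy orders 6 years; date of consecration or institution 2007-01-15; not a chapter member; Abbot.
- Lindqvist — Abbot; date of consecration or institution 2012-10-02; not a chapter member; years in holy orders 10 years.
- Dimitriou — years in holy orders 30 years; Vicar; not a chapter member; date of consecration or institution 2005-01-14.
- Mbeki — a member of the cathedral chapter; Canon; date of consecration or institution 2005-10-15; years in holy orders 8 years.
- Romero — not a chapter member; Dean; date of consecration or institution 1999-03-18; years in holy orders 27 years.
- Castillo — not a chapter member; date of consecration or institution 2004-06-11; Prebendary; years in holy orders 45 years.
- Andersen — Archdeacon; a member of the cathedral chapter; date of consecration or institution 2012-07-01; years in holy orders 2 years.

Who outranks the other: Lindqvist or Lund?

By dignity: Lund, Osei and Lindqvist (Abbot); then Andersen (Archdeacon); then Romero (Dean); then Mbeki (Canon); then Castillo and Sorensen (Prebendary); then Dimitriou and Ruiz (Vicar).
Lund, Osei and Lindqvist are each not a chapter member, so the next rule applies.
Among Lund, Osei and Lindqvist, by date of consecration or institution (earlier first): Lund and Osei (2007-01-15) before Lindqvist (2012-10-02).
Lund and Osei both have years in holy orders 6 years, so the next rule applies.
Among Lund and Osei, alphabetically by surname: Lund before Osei.
Castillo and Sorensen are each not a chapter member, so the next rule applies.
Castillo and Sorensen both have date of consecration or institution 2004-06-11, so the next rule applies.
Castillo and Sorensen both have years in holy orders 45 years, so the next rule applies.
Among Castillo and Sorensen, alphabetically by surname: Castillo before Sorensen.
Dimitriou and Ruiz are each not a chapter member, so the next rule applies.
Dimitriou and Ruiz both have date of consecration or institution 2005-01-14, so the next rule applies.
Dimitriou and Ruiz both have years in holy orders 30 years, so the next rule applies.
Among Dimitriou and Ruiz, alphabetically by surname: Dimitriou before Ruiz.
So Lund takes precedence.

Lund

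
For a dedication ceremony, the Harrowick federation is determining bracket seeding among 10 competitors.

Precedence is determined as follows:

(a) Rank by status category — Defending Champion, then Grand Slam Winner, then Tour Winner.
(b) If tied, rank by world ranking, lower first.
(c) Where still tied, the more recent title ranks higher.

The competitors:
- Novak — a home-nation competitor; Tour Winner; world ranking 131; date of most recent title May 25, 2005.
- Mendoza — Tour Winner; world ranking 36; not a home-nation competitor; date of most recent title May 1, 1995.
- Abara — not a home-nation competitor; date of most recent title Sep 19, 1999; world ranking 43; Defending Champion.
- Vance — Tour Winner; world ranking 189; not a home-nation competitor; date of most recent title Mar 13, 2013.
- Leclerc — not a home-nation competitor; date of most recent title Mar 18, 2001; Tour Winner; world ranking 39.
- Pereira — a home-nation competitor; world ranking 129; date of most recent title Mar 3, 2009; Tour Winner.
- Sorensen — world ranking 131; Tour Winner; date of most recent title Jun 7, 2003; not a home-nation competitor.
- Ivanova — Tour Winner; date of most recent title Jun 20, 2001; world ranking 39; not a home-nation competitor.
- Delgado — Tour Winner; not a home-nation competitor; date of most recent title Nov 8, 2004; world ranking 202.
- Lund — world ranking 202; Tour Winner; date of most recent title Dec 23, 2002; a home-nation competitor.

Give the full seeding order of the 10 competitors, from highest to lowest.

Abara, Mendoza, Ivanova, Leclerc, Pereira, Novak, Sorensen, Vance, Delgado, Lund

By status category: Abara (Defending Champion); then Mendoza, Ivanova, Leclerc, Pereira, Novak, Sorensen, Vance, Delgado and Lund (Tour Winner).
Among Mendoza, Ivanova, Leclerc, Pereira, Novak, Sorensen, Vance, Delgado and Lund, by world ranking (lower first): Mendoza (36) before Ivanova and Leclerc (39) before Pereira (129) before Novak and Sorensen (131) before Vance (189) before Delgado and Lund (202).
Among Ivanova and Leclerc, by date of most recent title (later first): Ivanova (Jun 20, 2001) before Leclerc (Mar 18, 2001).
Among Novak and Sorensen, by date of most recent title (later first): Novak (May 25, 2005) before Sorensen (Jun 7, 2003).
Among Delgado and Lund, by date of most recent title (later first): Delgado (Nov 8, 2004) before Lund (Dec 23, 2002).
Full order: Abara, Mendoza, Ivanova, Leclerc, Pereira, Novak, Sorensen, Vance, Delgado, Lund.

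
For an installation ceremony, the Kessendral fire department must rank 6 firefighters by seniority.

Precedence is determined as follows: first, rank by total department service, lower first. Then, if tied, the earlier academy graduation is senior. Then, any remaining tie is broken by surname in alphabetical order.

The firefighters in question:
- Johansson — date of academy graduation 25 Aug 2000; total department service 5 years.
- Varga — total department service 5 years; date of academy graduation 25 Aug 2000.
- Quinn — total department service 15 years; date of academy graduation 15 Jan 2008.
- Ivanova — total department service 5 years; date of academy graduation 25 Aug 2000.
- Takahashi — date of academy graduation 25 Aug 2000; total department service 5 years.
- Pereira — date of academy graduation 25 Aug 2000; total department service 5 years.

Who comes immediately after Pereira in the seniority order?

By total department service (lower first): Ivanova, Johansson, Pereira, Takahashi and Varga (each 5 years); then Quinn (15 years).
Ivanova, Johansson, Pereira, Takahashi and Varga all have date of academy graduation 25 Aug 2000, so the next rule applies.
Among Ivanova, Johansson, Pereira, Takahashi and Varga, alphabetically by surname: Ivanova before Johansson before Pereira before Takahashi before Varga.
Order: Ivanova, Johansson, Pereira, Takahashi, Varga, Quinn.

Takahashi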